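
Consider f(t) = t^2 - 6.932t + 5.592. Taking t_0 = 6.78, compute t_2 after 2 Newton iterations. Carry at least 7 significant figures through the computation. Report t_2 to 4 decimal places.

f'(t) = 2t - 6.932
t_0 = 6.780000: f = 4.561440, f' = 6.628000 → t_1 = 6.780000 - (4.561440)/(6.628000) = 6.091792
t_1 = 6.091792: f = 0.473630, f' = 5.251585 → t_2 = 6.091792 - (0.473630)/(5.251585) = 6.001604

6.0016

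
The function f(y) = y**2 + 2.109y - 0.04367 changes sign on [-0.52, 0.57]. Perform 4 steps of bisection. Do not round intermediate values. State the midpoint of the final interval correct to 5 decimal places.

-0.00906

f(-0.520000) = -0.869950, f(0.570000) = 1.483360 (opposite signs)
step 1: m = 0.025000, f(m) = 0.009680 > 0 → root in [-0.520000, 0.025000]
step 2: m = -0.247500, f(m) = -0.504391 < 0 → root in [-0.247500, 0.025000]
step 3: m = -0.111250, f(m) = -0.265920 < 0 → root in [-0.111250, 0.025000]
step 4: m = -0.043125, f(m) = -0.132761 < 0 → root in [-0.043125, 0.025000]
Midpoint of [-0.043125, 0.025000] = -0.009063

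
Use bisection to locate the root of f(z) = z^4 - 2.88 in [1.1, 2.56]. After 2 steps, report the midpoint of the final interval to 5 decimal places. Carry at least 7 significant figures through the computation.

f(1.100000) = -1.415900, f(2.560000) = 40.069673 (opposite signs)
step 1: m = 1.830000, f(m) = 8.335131 > 0 → root in [1.100000, 1.830000]
step 2: m = 1.465000, f(m) = 1.726282 > 0 → root in [1.100000, 1.465000]
Midpoint of [1.100000, 1.465000] = 1.282500

1.28250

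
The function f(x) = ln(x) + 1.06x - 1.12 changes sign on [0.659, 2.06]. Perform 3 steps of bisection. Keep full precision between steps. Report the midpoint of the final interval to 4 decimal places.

f(0.659000) = -0.838492, f(2.060000) = 1.786306 (opposite signs)
step 1: m = 1.359500, f(m) = 0.628187 > 0 → root in [0.659000, 1.359500]
step 2: m = 1.009250, f(m) = -0.040988 < 0 → root in [1.009250, 1.359500]
step 3: m = 1.184375, f(m) = 0.304653 > 0 → root in [1.009250, 1.184375]
Midpoint of [1.009250, 1.184375] = 1.096813

1.0968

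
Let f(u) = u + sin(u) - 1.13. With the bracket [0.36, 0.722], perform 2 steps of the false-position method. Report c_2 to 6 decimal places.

0.581202

False-position update: c = (a·f(b) − b·f(a))/(f(b) − f(a)); replace the endpoint whose sign matches f(c).
f(0.360000) = -0.417726, f(0.722000) = 0.252887
step 1: c = 0.585490, f(c) = 0.008099 > 0 → new bracket [0.360000, 0.585490]
step 2: c = 0.581202, f(c) = 0.000231 > 0 → new bracket [0.360000, 0.581202]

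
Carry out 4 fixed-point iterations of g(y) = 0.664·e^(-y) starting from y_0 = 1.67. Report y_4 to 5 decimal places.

0.45885

y_1 = g(1.670000) = 0.124996
y_2 = g(0.124996) = 0.585980
y_3 = g(0.585980) = 0.369556
y_4 = g(0.369556) = 0.458851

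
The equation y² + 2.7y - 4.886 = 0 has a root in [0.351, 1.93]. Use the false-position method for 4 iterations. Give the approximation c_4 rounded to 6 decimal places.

f(0.351000) = -3.815099, f(1.930000) = 4.049900
step 1: c = 1.116930, f(c) = -0.622755 < 0 → new bracket [1.116930, 1.930000]
step 2: c = 1.225293, f(c) = -0.076364 < 0 → new bracket [1.225293, 1.930000]
step 3: c = 1.238335, f(c) = -0.009021 < 0 → new bracket [1.238335, 1.930000]
step 4: c = 1.239872, f(c) = -0.001061 < 0 → new bracket [1.239872, 1.930000]

1.239872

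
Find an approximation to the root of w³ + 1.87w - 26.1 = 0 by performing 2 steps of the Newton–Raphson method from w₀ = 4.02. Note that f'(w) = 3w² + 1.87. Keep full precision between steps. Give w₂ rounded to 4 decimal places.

w_0 = 4.020000: f = 46.382208, f' = 50.351200 → w_1 = 4.020000 - (46.382208)/(50.351200) = 3.098826
w_1 = 3.098826: f = 9.451976, f' = 30.678171 → w_2 = 3.098826 - (9.451976)/(30.678171) = 2.790725

2.7907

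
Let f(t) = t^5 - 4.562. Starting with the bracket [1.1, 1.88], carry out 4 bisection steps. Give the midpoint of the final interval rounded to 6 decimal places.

1.368125

f(1.100000) = -2.951490, f(1.880000) = 18.922929 (opposite signs)
step 1: m = 1.490000, f(m) = 2.781978 > 0 → root in [1.100000, 1.490000]
step 2: m = 1.295000, f(m) = -0.919925 < 0 → root in [1.295000, 1.490000]
step 3: m = 1.392500, f(m) = 0.673715 > 0 → root in [1.295000, 1.392500]
step 4: m = 1.343750, f(m) = -0.180807 < 0 → root in [1.343750, 1.392500]
Midpoint of [1.343750, 1.392500] = 1.368125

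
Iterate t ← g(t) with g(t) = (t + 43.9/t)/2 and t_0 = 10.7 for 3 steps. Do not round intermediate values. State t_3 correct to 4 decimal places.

6.6258

t_1 = g(10.700000) = 7.401402
t_2 = g(7.401402) = 6.666355
t_3 = g(6.666355) = 6.625831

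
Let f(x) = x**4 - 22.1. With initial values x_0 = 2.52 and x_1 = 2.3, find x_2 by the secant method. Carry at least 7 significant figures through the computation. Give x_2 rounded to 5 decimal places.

Secant update: x_(k+1) = x_k − f(x_k)·(x_k − x_(k-1))/(f(x_k) − f(x_(k-1))).
f(x_0) = 18.227580, f(x_1) = 5.884100
x_2 = 2.300000 - (5.884100)·(2.300000 - 2.520000)/(5.884100 - (18.227580)) = 2.195127; f(x_2) = 1.118723

2.19513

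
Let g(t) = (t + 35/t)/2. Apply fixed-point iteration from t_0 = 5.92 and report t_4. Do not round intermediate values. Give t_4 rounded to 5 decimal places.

t_1 = g(5.920000) = 5.916081
t_2 = g(5.916081) = 5.916080
t_3 = g(5.916080) = 5.916080
t_4 = g(5.916080) = 5.916080

5.91608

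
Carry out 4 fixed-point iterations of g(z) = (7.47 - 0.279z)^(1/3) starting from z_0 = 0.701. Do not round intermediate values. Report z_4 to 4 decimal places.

1.9073

z_1 = g(0.701000) = 1.937609
z_2 = g(1.937609) = 1.906479
z_3 = g(1.906479) = 1.907275
z_4 = g(1.907275) = 1.907255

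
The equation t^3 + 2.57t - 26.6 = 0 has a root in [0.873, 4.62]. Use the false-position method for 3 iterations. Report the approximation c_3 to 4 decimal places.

False-position update: c = (a·f(b) − b·f(a))/(f(b) − f(a)); replace the endpoint whose sign matches f(c).
f(0.873000) = -23.691051, f(4.620000) = 83.884528
step 1: c = 1.698191, f(c) = -17.338320 < 0 → new bracket [1.698191, 4.620000]
step 2: c = 2.198663, f(c) = -10.320832 < 0 → new bracket [2.198663, 4.620000]
step 3: c = 2.463937, f(c) = -5.309154 < 0 → new bracket [2.463937, 4.620000]

2.4639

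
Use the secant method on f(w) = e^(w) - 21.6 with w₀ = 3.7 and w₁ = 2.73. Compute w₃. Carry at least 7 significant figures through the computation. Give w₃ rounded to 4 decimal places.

3.0913

f(w_0) = 18.847304, f(w_1) = -6.267113
w_2 = 2.730000 - (-6.267113)·(2.730000 - 3.700000)/(-6.267113 - (18.847304)) = 2.972056; f(w_2) = -2.067961
w_3 = 2.972056 - (-2.067961)·(2.972056 - 2.730000)/(-2.067961 - (-6.267113)) = 3.091262; f(w_3) = 0.404826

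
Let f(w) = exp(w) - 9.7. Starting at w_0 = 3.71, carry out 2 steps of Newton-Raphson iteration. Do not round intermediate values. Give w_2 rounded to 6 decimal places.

f'(w) = exp(w)
w_0 = 3.710000: f = 31.153807, f' = 40.853807 → w_1 = 3.710000 - (31.153807)/(40.853807) = 2.947432
w_1 = 2.947432: f = 9.356952, f' = 19.056952 → w_2 = 2.947432 - (9.356952)/(19.056952) = 2.456433

2.456433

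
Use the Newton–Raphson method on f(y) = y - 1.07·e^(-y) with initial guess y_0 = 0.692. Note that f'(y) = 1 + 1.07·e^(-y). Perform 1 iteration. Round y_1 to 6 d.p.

0.590161

y_0 = 0.692000: f = 0.156386, f' = 1.535614 → y_1 = 0.692000 - (0.156386)/(1.535614) = 0.590161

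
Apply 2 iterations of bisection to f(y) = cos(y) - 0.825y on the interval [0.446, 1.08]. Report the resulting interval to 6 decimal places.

[0.763000, 0.921500]

f(0.446000) = 0.534230, f(1.080000) = -0.419672 (opposite signs)
step 1: m = 0.763000, f(m) = 0.093291 > 0 → root in [0.763000, 1.080000]
step 2: m = 0.921500, f(m) = -0.155611 < 0 → root in [0.763000, 0.921500]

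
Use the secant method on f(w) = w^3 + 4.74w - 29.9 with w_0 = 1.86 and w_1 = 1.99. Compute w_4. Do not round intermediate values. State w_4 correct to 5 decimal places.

2.59791

Secant update: w_(k+1) = w_k − f(w_k)·(w_k − w_(k-1))/(f(w_k) − f(w_(k-1))).
f(w_0) = -14.648744, f(w_1) = -12.586801
w_2 = 1.990000 - (-12.586801)·(1.990000 - 1.860000)/(-12.586801 - (-14.648744)) = 2.783564; f(w_2) = 4.861789
w_3 = 2.783564 - (4.861789)·(2.783564 - 1.990000)/(4.861789 - (-12.586801)) = 2.562449; f(w_3) = -0.928571
w_4 = 2.562449 - (-0.928571)·(2.562449 - 2.783564)/(-0.928571 - (4.861789)) = 2.597908; f(w_4) = -0.052296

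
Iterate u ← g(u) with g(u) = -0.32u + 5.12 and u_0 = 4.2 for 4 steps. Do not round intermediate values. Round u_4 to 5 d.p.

3.88216

u_1 = g(4.200000) = 3.776000
u_2 = g(3.776000) = 3.911680
u_3 = g(3.911680) = 3.868262
u_4 = g(3.868262) = 3.882156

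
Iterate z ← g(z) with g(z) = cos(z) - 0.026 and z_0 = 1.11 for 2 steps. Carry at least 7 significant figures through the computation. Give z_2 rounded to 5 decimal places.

0.88763

z_1 = g(1.110000) = 0.418662
z_2 = g(0.418662) = 0.887634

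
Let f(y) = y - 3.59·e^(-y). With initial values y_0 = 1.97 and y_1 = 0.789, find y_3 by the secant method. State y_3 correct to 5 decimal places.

1.15105

f(y_0) = 1.469350, f(y_1) = -0.841933
y_2 = 0.789000 - (-0.841933)·(0.789000 - 1.970000)/(-0.841933 - (1.469350)) = 1.219204; f(y_2) = 0.158483
y_3 = 1.219204 - (0.158483)·(1.219204 - 0.789000)/(0.158483 - (-0.841933)) = 1.151052; f(y_3) = 0.015521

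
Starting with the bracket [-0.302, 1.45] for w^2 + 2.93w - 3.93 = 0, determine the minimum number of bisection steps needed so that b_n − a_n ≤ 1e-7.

25

Initial width b − a = 1.45 − -0.302 = 1.752000.
After n steps the width is (b−a)/2^n; need (b−a)/2^n ≤ 1e-7.
So n ≥ log₂(1.752000/1e-7) = log₂(17520000.0000) ≈ 24.0625.
Hence n = 25.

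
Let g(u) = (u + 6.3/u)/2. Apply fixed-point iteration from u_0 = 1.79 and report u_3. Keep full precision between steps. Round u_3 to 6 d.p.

u_1 = g(1.790000) = 2.654777
u_2 = g(2.654777) = 2.513929
u_3 = g(2.513929) = 2.509983

2.509983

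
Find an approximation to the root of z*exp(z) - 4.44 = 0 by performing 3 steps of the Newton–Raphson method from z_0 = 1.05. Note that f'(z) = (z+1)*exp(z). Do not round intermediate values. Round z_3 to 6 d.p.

Newton update: z ← z − f(z)/f'(z).
z_0 = 1.050000: f = -1.439466, f' = 5.858185 → z_1 = 1.050000 - (-1.439466)/(5.858185) = 1.295719
z_1 = 1.295719: f = 0.294066, f' = 8.387687 → z_2 = 1.295719 - (0.294066)/(8.387687) = 1.260660
z_2 = 1.260660: f = 0.007289, f' = 7.975036 → z_3 = 1.260660 - (0.007289)/(7.975036) = 1.259746

1.259746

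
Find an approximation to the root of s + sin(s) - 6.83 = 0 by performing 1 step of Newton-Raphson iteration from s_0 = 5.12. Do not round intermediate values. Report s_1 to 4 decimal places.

7.0020

f'(s) = 1 + cos(s)
s_0 = 5.120000: f = -2.628070, f' = 1.396417 → s_1 = 5.120000 - (-2.628070)/(1.396417) = 7.002010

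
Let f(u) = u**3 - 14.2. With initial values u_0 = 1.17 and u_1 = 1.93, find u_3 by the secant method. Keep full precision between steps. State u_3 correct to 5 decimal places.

2.32822

f(u_0) = -12.598387, f(u_1) = -7.010943
u_2 = 1.930000 - (-7.010943)·(1.930000 - 1.170000)/(-7.010943 - (-12.598387)) = 2.883623; f(u_2) = 9.778144
u_3 = 2.883623 - (9.778144)·(2.883623 - 1.930000)/(9.778144 - (-7.010943)) = 2.328223; f(u_3) = -1.579585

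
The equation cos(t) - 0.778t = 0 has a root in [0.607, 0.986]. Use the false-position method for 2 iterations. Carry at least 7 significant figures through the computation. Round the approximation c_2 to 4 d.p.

0.8489

False-position update: c = (a·f(b) − b·f(a))/(f(b) − f(a)); replace the endpoint whose sign matches f(c).
f(0.607000) = 0.349117, f(0.986000) = -0.215078
step 1: c = 0.841520, f(c) = 0.011627 > 0 → new bracket [0.841520, 0.986000]
step 2: c = 0.848930, f(c) = 0.000319 > 0 → new bracket [0.848930, 0.986000]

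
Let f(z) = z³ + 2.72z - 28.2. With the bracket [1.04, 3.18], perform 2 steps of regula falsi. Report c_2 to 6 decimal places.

False-position update: c = (a·f(b) − b·f(a))/(f(b) − f(a)); replace the endpoint whose sign matches f(c).
f(1.040000) = -24.246336, f(3.180000) = 12.607032
step 1: c = 2.447935, f(c) = -6.872639 < 0 → new bracket [2.447935, 3.180000]
step 2: c = 2.706216, f(c) = -1.019843 < 0 → new bracket [2.706216, 3.180000]

2.706216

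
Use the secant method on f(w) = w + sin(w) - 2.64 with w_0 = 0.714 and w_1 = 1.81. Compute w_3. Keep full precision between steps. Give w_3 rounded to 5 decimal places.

f(w_0) = -1.271138, f(w_1) = 0.141527
w_2 = 1.810000 - (0.141527)·(1.810000 - 0.714000)/(0.141527 - (-1.271138)) = 1.700198; f(w_2) = 0.051837
w_3 = 1.700198 - (0.051837)·(1.700198 - 1.810000)/(0.051837 - (0.141527)) = 1.636737; f(w_3) = -0.005437

1.63674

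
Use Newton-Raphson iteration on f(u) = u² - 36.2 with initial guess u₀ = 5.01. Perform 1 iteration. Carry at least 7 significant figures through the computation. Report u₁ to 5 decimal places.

6.11777

f'(u) = 2u
u_0 = 5.010000: f = -11.099900, f' = 10.020000 → u_1 = 5.010000 - (-11.099900)/(10.020000) = 6.117774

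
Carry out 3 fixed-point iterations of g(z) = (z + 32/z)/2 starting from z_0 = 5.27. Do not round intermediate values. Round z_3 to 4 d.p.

5.6569

z_1 = g(5.270000) = 5.671053
z_2 = g(5.671053) = 5.656872
z_3 = g(5.656872) = 5.656854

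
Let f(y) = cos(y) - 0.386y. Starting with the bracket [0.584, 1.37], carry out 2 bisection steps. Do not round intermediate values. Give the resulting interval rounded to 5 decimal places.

f(0.584000) = 0.608840, f(1.370000) = -0.329370 (opposite signs)
step 1: m = 0.977000, f(m) = 0.182390 > 0 → root in [0.977000, 1.370000]
step 2: m = 1.173500, f(m) = -0.066044 < 0 → root in [0.977000, 1.173500]

[0.97700, 1.17350]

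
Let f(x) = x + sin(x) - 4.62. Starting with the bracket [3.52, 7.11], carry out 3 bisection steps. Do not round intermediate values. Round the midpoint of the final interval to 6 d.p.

5.539375

f(3.520000) = -1.469441, f(7.110000) = 3.225778 (opposite signs)
step 1: m = 5.315000, f(m) = -0.128859 < 0 → root in [5.315000, 7.110000]
step 2: m = 6.212500, f(m) = 1.521874 > 0 → root in [5.315000, 6.212500]
step 3: m = 5.763750, f(m) = 0.647360 > 0 → root in [5.315000, 5.763750]
Midpoint of [5.315000, 5.763750] = 5.539375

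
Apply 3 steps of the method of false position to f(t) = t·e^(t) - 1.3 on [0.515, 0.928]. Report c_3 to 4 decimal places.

False-position update: c = (a·f(b) − b·f(a))/(f(b) − f(a)); replace the endpoint whose sign matches f(c).
f(0.515000) = -0.438076, f(0.928000) = 1.047325
step 1: c = 0.636802, f(c) = -0.096172 < 0 → new bracket [0.636802, 0.928000]
step 2: c = 0.661293, f(c) = -0.018880 < 0 → new bracket [0.661293, 0.928000]
step 3: c = 0.666016, f(c) = -0.003623 < 0 → new bracket [0.666016, 0.928000]

0.6660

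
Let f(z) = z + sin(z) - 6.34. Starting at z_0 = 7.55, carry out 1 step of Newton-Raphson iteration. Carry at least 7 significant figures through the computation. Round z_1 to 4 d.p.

f'(z) = 1 + cos(z)
z_0 = 7.550000: f = 2.164152, f' = 1.299322 → z_1 = 7.550000 - (2.164152)/(1.299322) = 5.884398

5.8844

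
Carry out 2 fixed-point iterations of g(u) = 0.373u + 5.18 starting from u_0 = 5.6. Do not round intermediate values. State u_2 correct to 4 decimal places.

u_1 = g(5.600000) = 7.268800
u_2 = g(7.268800) = 7.891262

7.8913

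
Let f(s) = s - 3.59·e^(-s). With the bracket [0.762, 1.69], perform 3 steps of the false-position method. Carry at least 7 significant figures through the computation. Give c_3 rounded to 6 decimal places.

False-position update: c = (a·f(b) − b·f(a))/(f(b) − f(a)); replace the endpoint whose sign matches f(c).
f(0.762000) = -0.913568, f(1.690000) = 1.027575
step 1: c = 1.198748, f(c) = 0.116107 > 0 → new bracket [0.762000, 1.198748]
step 2: c = 1.149500, f(c) = 0.012206 > 0 → new bracket [0.762000, 1.149500]
step 3: c = 1.144391, f(c) = 0.001272 > 0 → new bracket [0.762000, 1.144391]

1.144391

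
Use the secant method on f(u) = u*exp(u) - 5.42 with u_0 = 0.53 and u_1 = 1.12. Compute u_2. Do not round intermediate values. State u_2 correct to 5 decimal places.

f(u_0) = -4.519566, f(u_1) = -1.987363
u_2 = 1.120000 - (-1.987363)·(1.120000 - 0.530000)/(-1.987363 - (-4.519566)) = 1.583053; f(u_2) = 2.289154

1.58305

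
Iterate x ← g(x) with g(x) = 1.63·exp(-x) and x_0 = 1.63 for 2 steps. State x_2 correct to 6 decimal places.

x_1 = g(1.630000) = 0.319365
x_2 = g(0.319365) = 1.184375

1.184375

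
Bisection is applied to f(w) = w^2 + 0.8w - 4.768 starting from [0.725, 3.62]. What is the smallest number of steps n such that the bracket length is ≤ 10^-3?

12

Initial width b − a = 3.62 − 0.725 = 2.895000.
After n steps the width is (b−a)/2^n; need (b−a)/2^n ≤ 10^-3.
So n ≥ log₂(2.895000/10^-3) = log₂(2895.0000) ≈ 11.4993.
Hence n = 12.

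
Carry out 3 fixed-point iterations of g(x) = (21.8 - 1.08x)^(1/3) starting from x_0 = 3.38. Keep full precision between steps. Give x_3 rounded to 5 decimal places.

x_1 = g(3.380000) = 2.627982
x_2 = g(2.627982) = 2.666611
x_3 = g(2.666611) = 2.664654

2.66465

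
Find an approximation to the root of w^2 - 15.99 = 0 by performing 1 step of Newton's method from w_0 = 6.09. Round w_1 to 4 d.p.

f'(w) = 2w
w_0 = 6.090000: f = 21.098100, f' = 12.180000 → w_1 = 6.090000 - (21.098100)/(12.180000) = 4.357808

4.3578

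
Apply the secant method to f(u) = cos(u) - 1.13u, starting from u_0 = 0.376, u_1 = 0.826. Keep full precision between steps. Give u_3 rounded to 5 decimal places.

0.68491

f(u_0) = 0.505261, f(u_1) = -0.255558
u_2 = 0.826000 - (-0.255558)·(0.826000 - 0.376000)/(-0.255558 - (0.505261)) = 0.674846; f(u_2) = 0.018228
u_3 = 0.674846 - (0.018228)·(0.674846 - 0.826000)/(0.018228 - (-0.255558)) = 0.684909; f(u_3) = 0.000529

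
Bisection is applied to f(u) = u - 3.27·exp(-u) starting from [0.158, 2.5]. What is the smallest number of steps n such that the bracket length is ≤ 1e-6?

Initial width b − a = 2.5 − 0.158 = 2.342000.
After n steps the width is (b−a)/2^n; need (b−a)/2^n ≤ 1e-6.
So n ≥ log₂(2.342000/1e-6) = log₂(2342000.0000) ≈ 21.1593.
Hence n = 22.

22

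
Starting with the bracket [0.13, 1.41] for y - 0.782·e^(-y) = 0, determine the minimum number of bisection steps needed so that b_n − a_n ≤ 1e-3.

11

Initial width b − a = 1.41 − 0.13 = 1.280000.
After n steps the width is (b−a)/2^n; need (b−a)/2^n ≤ 1e-3.
So n ≥ log₂(1.280000/1e-3) = log₂(1280.0000) ≈ 10.3219.
Hence n = 11.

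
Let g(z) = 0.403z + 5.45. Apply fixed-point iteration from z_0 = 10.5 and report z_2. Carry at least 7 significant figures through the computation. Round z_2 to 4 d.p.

9.3516

z_1 = g(10.500000) = 9.681500
z_2 = g(9.681500) = 9.351645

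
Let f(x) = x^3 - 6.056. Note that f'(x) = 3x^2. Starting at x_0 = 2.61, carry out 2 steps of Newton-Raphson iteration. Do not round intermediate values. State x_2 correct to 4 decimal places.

Newton update: x ← x − f(x)/f'(x).
x_0 = 2.610000: f = 11.723581, f' = 20.436300 → x_1 = 2.610000 - (11.723581)/(20.436300) = 2.036335
x_1 = 2.036335: f = 2.387995, f' = 12.439986 → x_2 = 2.036335 - (2.387995)/(12.439986) = 1.844374

1.8444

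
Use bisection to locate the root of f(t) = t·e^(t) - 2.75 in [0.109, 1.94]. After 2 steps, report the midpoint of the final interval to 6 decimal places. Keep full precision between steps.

f(0.109000) = -2.628447, f(1.940000) = 10.749977 (opposite signs)
step 1: m = 1.024500, f(m) = 0.103952 > 0 → root in [0.109000, 1.024500]
step 2: m = 0.566750, f(m) = -1.751086 < 0 → root in [0.566750, 1.024500]
Midpoint of [0.566750, 1.024500] = 0.795625

0.795625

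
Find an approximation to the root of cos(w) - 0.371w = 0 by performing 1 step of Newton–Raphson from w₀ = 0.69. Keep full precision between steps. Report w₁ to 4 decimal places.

Newton update: w ← w − f(w)/f'(w).
f'(w) = -sin(w) - 0.371
w_0 = 0.690000: f = 0.515256, f' = -1.007537 → w_1 = 0.690000 - (0.515256)/(-1.007537) = 1.201401

1.2014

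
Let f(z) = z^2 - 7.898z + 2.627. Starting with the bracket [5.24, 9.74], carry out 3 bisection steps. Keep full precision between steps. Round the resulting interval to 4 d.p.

[7.4900, 8.0525]

f(5.240000) = -11.300920, f(9.740000) = 20.568080 (opposite signs)
step 1: m = 7.490000, f(m) = -0.428920 < 0 → root in [7.490000, 9.740000]
step 2: m = 8.615000, f(m) = 8.803955 > 0 → root in [7.490000, 8.615000]
step 3: m = 8.052500, f(m) = 3.871111 > 0 → root in [7.490000, 8.052500]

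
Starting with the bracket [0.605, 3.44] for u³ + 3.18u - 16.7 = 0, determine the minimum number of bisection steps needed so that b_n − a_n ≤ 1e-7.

Initial width b − a = 3.44 − 0.605 = 2.835000.
After n steps the width is (b−a)/2^n; need (b−a)/2^n ≤ 1e-7.
So n ≥ log₂(2.835000/1e-7) = log₂(28350000.0000) ≈ 24.7568.
Hence n = 25.

25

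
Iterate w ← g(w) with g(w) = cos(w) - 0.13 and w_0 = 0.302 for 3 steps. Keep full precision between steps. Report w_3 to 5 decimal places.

0.72318

w_1 = g(0.302000) = 0.824744
w_2 = g(0.824744) = 0.548745
w_3 = g(0.548745) = 0.723180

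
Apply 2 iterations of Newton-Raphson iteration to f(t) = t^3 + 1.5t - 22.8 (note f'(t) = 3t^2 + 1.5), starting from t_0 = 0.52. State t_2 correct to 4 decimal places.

t_0 = 0.520000: f = -21.879392, f' = 2.311200 → t_1 = 0.520000 - (-21.879392)/(2.311200) = 9.986681
t_1 = 9.986681: f = 988.189494, f' = 300.701363 → t_2 = 9.986681 - (988.189494)/(300.701363) = 6.700398

6.7004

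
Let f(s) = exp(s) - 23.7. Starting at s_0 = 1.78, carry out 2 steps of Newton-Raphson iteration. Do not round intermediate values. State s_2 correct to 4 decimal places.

3.9764

Newton update: s ← s − f(s)/f'(s).
f'(s) = exp(s)
s_0 = 1.780000: f = -17.770144, f' = 5.929856 → s_1 = 1.780000 - (-17.770144)/(5.929856) = 4.776724
s_1 = 4.776724: f = 95.014813, f' = 118.714813 → s_2 = 4.776724 - (95.014813)/(118.714813) = 3.976362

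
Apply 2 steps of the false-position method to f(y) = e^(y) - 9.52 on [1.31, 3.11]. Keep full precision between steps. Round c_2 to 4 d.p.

f(1.310000) = -5.813826, f(3.110000) = 12.901044
step 1: c = 1.869175, f(c) = -3.037054 < 0 → new bracket [1.869175, 3.110000]
step 2: c = 2.105618, f(c) = -1.307823 < 0 → new bracket [2.105618, 3.110000]

2.1056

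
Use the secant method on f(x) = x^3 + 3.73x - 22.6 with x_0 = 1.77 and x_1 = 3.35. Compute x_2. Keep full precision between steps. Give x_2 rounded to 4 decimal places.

2.2053

f(x_0) = -10.452667, f(x_1) = 27.490875
x_2 = 3.350000 - (27.490875)·(3.350000 - 1.770000)/(27.490875 - (-10.452667)) = 2.205258; f(x_2) = -3.649867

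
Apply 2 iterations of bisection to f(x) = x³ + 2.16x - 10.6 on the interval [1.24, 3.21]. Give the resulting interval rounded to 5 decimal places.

[1.73250, 2.22500]

f(1.240000) = -6.014976, f(3.210000) = 29.409761 (opposite signs)
step 1: m = 2.225000, f(m) = 5.221141 > 0 → root in [1.240000, 2.225000]
step 2: m = 1.732500, f(m) = -1.657604 < 0 → root in [1.732500, 2.225000]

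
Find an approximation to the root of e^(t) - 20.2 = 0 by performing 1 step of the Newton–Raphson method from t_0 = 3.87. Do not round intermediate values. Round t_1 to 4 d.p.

Newton update: t ← t − f(t)/f'(t).
f'(t) = e^(t)
t_0 = 3.870000: f = 27.742386, f' = 47.942386 → t_1 = 3.870000 - (27.742386)/(47.942386) = 3.291339

3.2913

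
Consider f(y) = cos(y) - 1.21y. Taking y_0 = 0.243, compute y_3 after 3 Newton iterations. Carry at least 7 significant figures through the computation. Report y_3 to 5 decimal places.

f'(y) = -sin(y) - 1.21
y_0 = 0.243000: f = 0.676590, f' = -1.450616 → y_1 = 0.243000 - (0.676590)/(-1.450616) = 0.709416
y_1 = 0.709416: f = -0.099651, f' = -1.861391 → y_2 = 0.709416 - (-0.099651)/(-1.861391) = 0.655880
y_2 = 0.655880: f = -0.001104, f' = -1.819857 → y_3 = 0.655880 - (-0.001104)/(-1.819857) = 0.655274

0.65527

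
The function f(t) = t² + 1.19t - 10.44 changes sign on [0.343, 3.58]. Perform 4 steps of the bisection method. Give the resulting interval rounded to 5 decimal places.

f(0.343000) = -9.914181, f(3.580000) = 6.636600 (opposite signs)
step 1: m = 1.961500, f(m) = -4.258333 < 0 → root in [1.961500, 3.580000]
step 2: m = 2.770750, f(m) = 0.534248 > 0 → root in [1.961500, 2.770750]
step 3: m = 2.366125, f(m) = -2.025764 < 0 → root in [2.366125, 2.770750]
step 4: m = 2.568437, f(m) = -0.786688 < 0 → root in [2.568437, 2.770750]

[2.56844, 2.77075]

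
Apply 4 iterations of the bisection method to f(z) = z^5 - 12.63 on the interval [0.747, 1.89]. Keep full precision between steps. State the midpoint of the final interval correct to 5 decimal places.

f(0.747000) = -12.397404, f(1.890000) = 11.486208 (opposite signs)
step 1: m = 1.318500, f(m) = -8.645254 < 0 → root in [1.318500, 1.890000]
step 2: m = 1.604250, f(m) = -2.004234 < 0 → root in [1.604250, 1.890000]
step 3: m = 1.747125, f(m) = 3.648706 > 0 → root in [1.604250, 1.747125]
step 4: m = 1.675687, f(m) = 0.581896 > 0 → root in [1.604250, 1.675687]
Midpoint of [1.604250, 1.675687] = 1.639969

1.63997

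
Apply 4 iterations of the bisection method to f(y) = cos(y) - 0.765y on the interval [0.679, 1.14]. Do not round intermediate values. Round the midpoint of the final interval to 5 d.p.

f(0.679000) = 0.258766, f(1.140000) = -0.454505 (opposite signs)
step 1: m = 0.909500, f(m) = -0.081627 < 0 → root in [0.679000, 0.909500]
step 2: m = 0.794250, f(m) = 0.093219 > 0 → root in [0.794250, 0.909500]
step 3: m = 0.851875, f(m) = 0.006889 > 0 → root in [0.851875, 0.909500]
step 4: m = 0.880687, f(m) = -0.037105 < 0 → root in [0.851875, 0.880687]
Midpoint of [0.851875, 0.880687] = 0.866281

0.86628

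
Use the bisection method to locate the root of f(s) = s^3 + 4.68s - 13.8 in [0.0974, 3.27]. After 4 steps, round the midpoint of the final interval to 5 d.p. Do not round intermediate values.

f(0.097400) = -13.343244, f(3.270000) = 36.469383 (opposite signs)
step 1: m = 1.683700, f(m) = -1.147254 < 0 → root in [1.683700, 3.270000]
step 2: m = 2.476850, f(m) = 12.986603 > 0 → root in [1.683700, 2.476850]
step 3: m = 2.080275, f(m) = 4.938169 > 0 → root in [1.683700, 2.080275]
step 4: m = 1.881987, f(m) = 1.673470 > 0 → root in [1.683700, 1.881987]
Midpoint of [1.683700, 1.881987] = 1.782844

1.78284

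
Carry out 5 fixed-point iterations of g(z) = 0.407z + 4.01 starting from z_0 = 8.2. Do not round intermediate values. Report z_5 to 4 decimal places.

z_1 = g(8.200000) = 7.347400
z_2 = g(7.347400) = 7.000392
z_3 = g(7.000392) = 6.859159
z_4 = g(6.859159) = 6.801678
z_5 = g(6.801678) = 6.778283

6.7783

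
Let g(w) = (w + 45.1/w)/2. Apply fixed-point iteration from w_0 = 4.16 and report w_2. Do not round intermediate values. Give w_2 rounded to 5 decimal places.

w_1 = g(4.160000) = 7.500673
w_2 = g(7.500673) = 6.756733

6.75673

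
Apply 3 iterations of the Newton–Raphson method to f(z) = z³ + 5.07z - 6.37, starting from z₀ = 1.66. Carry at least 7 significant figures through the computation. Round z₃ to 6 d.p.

1.036682

f'(z) = 3z² + 5.07
z_0 = 1.660000: f = 6.620496, f' = 13.336800 → z_1 = 1.660000 - (6.620496)/(13.336800) = 1.163592
z_1 = 1.163592: f = 1.104851, f' = 9.131838 → z_2 = 1.163592 - (1.104851)/(9.131838) = 1.042603
z_2 = 1.042603: f = 0.049328, f' = 8.331063 → z_3 = 1.042603 - (0.049328)/(8.331063) = 1.036682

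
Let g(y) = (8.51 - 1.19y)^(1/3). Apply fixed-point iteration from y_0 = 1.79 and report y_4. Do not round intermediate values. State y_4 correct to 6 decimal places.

y_1 = g(1.790000) = 1.854690
y_2 = g(1.854690) = 1.847200
y_3 = g(1.847200) = 1.848070
y_4 = g(1.848070) = 1.847969

1.847969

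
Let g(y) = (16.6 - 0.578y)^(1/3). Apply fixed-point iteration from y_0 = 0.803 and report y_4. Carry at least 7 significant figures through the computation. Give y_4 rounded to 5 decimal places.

y_1 = g(0.803000) = 2.526955
y_2 = g(2.526955) = 2.473829
y_3 = g(2.473829) = 2.475501
y_4 = g(2.475501) = 2.475448

2.47545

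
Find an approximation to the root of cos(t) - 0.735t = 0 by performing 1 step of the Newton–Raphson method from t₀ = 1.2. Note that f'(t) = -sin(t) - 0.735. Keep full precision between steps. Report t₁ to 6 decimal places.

t_0 = 1.200000: f = -0.519642, f' = -1.667039 → t_1 = 1.200000 - (-0.519642)/(-1.667039) = 0.888284

0.888284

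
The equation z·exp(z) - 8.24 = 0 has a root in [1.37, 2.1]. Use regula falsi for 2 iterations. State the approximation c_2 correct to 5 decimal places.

1.60142

f(1.370000) = -2.848570, f(2.100000) = 8.908957
step 1: c = 1.546862, f(c) = -0.974844 < 0 → new bracket [1.546862, 2.100000]
step 2: c = 1.601418, f(c) = -0.296870 < 0 → new bracket [1.601418, 2.100000]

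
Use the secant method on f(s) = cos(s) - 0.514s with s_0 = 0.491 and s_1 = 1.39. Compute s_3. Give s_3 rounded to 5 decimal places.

1.01701

Secant update: s_(k+1) = s_k − f(s_k)·(s_k − s_(k-1))/(f(s_k) − f(s_(k-1))).
f(s_0) = 0.629488, f(s_1) = -0.534647
s_2 = 1.390000 - (-0.534647)·(1.390000 - 0.491000)/(-0.534647 - (0.629488)) = 0.977120; f(s_2) = 0.057172
s_3 = 0.977120 - (0.057172)·(0.977120 - 1.390000)/(0.057172 - (-0.534647)) = 1.017006; f(s_3) = 0.003174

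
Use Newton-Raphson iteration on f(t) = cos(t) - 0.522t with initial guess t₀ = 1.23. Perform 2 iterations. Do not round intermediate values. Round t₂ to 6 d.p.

1.013396

f'(t) = -sin(t) - 0.522
t_0 = 1.230000: f = -0.307822, f' = -1.464489 → t_1 = 1.230000 - (-0.307822)/(-1.464489) = 1.019809
t_1 = 1.019809: f = -0.008812, f' = -1.374008 → t_2 = 1.019809 - (-0.008812)/(-1.374008) = 1.013396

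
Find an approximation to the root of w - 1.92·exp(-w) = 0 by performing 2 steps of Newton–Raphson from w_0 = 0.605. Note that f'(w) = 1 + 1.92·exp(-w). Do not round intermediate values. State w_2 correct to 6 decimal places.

0.833895

Newton update: w ← w − f(w)/f'(w).
w_0 = 0.605000: f = -0.443463, f' = 2.048463 → w_1 = 0.605000 - (-0.443463)/(2.048463) = 0.821486
w_1 = 0.821486: f = -0.022888, f' = 1.844373 → w_2 = 0.821486 - (-0.022888)/(1.844373) = 0.833895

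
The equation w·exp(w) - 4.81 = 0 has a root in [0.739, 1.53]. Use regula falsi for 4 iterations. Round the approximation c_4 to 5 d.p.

f(0.739000) = -3.262652, f(1.530000) = 2.255811
step 1: c = 1.206659, f(c) = -0.776986 < 0 → new bracket [1.206659, 1.530000]
step 2: c = 1.289497, f(c) = -0.127888 < 0 → new bracket [1.289497, 1.530000]
step 3: c = 1.302400, f(c) = -0.019622 < 0 → new bracket [1.302400, 1.530000]
step 4: c = 1.304363, f(c) = -0.002978 < 0 → new bracket [1.304363, 1.530000]

1.30436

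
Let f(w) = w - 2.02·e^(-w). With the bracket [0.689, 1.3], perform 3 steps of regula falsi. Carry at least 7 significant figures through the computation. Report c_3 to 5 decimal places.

False-position update: c = (a·f(b) − b·f(a))/(f(b) − f(a)); replace the endpoint whose sign matches f(c).
f(0.689000) = -0.325197, f(1.300000) = 0.749486
step 1: c = 0.873888, f(c) = 0.030889 > 0 → new bracket [0.689000, 0.873888]
step 2: c = 0.857849, f(c) = 0.001222 > 0 → new bracket [0.689000, 0.857849]
step 3: c = 0.857217, f(c) = 0.000048 > 0 → new bracket [0.689000, 0.857217]

0.85722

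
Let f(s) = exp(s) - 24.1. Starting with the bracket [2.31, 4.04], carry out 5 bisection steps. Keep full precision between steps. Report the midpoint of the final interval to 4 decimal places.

f(2.310000) = -14.025575, f(4.040000) = 32.726343 (opposite signs)
step 1: m = 3.175000, f(m) = -0.173180 < 0 → root in [3.175000, 4.040000]
step 2: m = 3.607500, f(m) = 12.773753 > 0 → root in [3.175000, 3.607500]
step 3: m = 3.391250, f(m) = 5.603058 > 0 → root in [3.175000, 3.391250]
step 4: m = 3.283125, f(m) = 2.558952 > 0 → root in [3.175000, 3.283125]
step 5: m = 3.229062, f(m) = 1.155968 > 0 → root in [3.175000, 3.229062]
Midpoint of [3.175000, 3.229062] = 3.202031

3.2020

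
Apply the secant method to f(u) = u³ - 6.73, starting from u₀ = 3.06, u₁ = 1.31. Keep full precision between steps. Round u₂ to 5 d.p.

f(u_0) = 21.922616, f(u_1) = -4.481909
u_2 = 1.310000 - (-4.481909)·(1.310000 - 3.060000)/(-4.481909 - (21.922616)) = 1.607045; f(u_2) = -2.579653

1.60705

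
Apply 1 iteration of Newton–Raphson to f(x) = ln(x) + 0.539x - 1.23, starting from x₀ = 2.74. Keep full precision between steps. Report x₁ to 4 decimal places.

f'(x) = 1/x + 0.539
x_0 = 2.740000: f = 1.254818, f' = 0.903964 → x_1 = 2.740000 - (1.254818)/(0.903964) = 1.351871

1.3519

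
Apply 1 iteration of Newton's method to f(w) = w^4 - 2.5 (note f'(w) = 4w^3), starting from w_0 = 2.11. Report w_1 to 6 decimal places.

1.649032

w_0 = 2.110000: f = 17.321194, f' = 37.575724 → w_1 = 2.110000 - (17.321194)/(37.575724) = 1.649032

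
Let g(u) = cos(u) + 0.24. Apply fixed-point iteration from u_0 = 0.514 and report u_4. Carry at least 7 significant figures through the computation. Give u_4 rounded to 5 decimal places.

u_1 = g(0.514000) = 1.110785
u_2 = g(1.110785) = 0.683958
u_3 = g(0.683958) = 1.015078
u_4 = g(1.015078) = 0.767554

0.76755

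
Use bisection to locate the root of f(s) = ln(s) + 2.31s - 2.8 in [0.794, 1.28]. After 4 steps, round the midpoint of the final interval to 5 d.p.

1.14331

f(0.794000) = -1.196532, f(1.280000) = 0.403660 (opposite signs)
step 1: m = 1.037000, f(m) = -0.368198 < 0 → root in [1.037000, 1.280000]
step 2: m = 1.158500, f(m) = 0.023261 > 0 → root in [1.037000, 1.158500]
step 3: m = 1.097750, f(m) = -0.170935 < 0 → root in [1.097750, 1.158500]
step 4: m = 1.128125, f(m) = -0.073474 < 0 → root in [1.128125, 1.158500]
Midpoint of [1.128125, 1.158500] = 1.143312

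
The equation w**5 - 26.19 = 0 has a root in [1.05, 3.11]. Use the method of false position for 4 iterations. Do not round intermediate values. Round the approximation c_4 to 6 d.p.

1.612280

f(1.050000) = -24.913718, f(3.110000) = 264.749002
step 1: c = 1.227179, f(c) = -23.406827 < 0 → new bracket [1.227179, 3.110000]
step 2: c = 1.380120, f(c) = -21.182915 < 0 → new bracket [1.380120, 3.110000]
step 3: c = 1.508276, f(c) = -18.384428 < 0 → new bracket [1.508276, 3.110000]
step 4: c = 1.612280, f(c) = -15.295638 < 0 → new bracket [1.612280, 3.110000]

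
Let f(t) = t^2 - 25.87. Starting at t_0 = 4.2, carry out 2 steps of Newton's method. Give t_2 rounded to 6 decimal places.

5.087100

f'(t) = 2t
t_0 = 4.200000: f = -8.230000, f' = 8.400000 → t_1 = 4.200000 - (-8.230000)/(8.400000) = 5.179762
t_1 = 5.179762: f = 0.959933, f' = 10.359524 → t_2 = 5.179762 - (0.959933)/(10.359524) = 5.087100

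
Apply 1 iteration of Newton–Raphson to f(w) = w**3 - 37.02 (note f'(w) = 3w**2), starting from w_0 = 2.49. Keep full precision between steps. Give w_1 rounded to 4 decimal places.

3.6503

Newton update: w ← w − f(w)/f'(w).
w_0 = 2.490000: f = -21.581751, f' = 18.600300 → w_1 = 2.490000 - (-21.581751)/(18.600300) = 3.650290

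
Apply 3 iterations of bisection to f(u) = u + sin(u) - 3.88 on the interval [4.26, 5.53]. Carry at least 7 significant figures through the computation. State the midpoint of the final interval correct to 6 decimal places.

4.815625

f(4.260000) = -0.519405, f(5.530000) = 0.966034 (opposite signs)
step 1: m = 4.895000, f(m) = 0.031627 > 0 → root in [4.260000, 4.895000]
step 2: m = 4.577500, f(m) = -0.293416 < 0 → root in [4.577500, 4.895000]
step 3: m = 4.736250, f(m) = -0.143465 < 0 → root in [4.736250, 4.895000]
Midpoint of [4.736250, 4.895000] = 4.815625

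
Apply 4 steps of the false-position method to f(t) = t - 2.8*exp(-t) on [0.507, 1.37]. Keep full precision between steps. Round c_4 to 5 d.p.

False-position update: c = (a·f(b) − b·f(a))/(f(b) − f(a)); replace the endpoint whose sign matches f(c).
f(0.507000) = -1.179439, f(1.370000) = 0.658501
step 1: c = 1.060803, f(c) = 0.091505 > 0 → new bracket [0.507000, 1.060803]
step 2: c = 1.020930, f(c) = 0.012203 > 0 → new bracket [0.507000, 1.020930]
step 3: c = 1.015667, f(c) = 0.001617 > 0 → new bracket [0.507000, 1.015667]
step 4: c = 1.014971, f(c) = 0.000214 > 0 → new bracket [0.507000, 1.014971]

1.01497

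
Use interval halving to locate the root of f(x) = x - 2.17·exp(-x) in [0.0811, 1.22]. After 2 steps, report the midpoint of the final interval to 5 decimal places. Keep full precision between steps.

f(0.081100) = -1.919860, f(1.220000) = 0.579351 (opposite signs)
step 1: m = 0.650550, f(m) = -0.481666 < 0 → root in [0.650550, 1.220000]
step 2: m = 0.935275, f(m) = 0.083598 > 0 → root in [0.650550, 0.935275]
Midpoint of [0.650550, 0.935275] = 0.792912

0.79291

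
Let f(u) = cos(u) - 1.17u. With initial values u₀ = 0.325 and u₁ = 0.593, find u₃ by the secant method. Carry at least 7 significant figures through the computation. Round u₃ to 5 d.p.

f(u_0) = 0.567401, f(u_1) = 0.135458
u_2 = 0.593000 - (0.135458)·(0.593000 - 0.325000)/(0.135458 - (0.567401)) = 0.677045; f(u_2) = -0.012716
u_3 = 0.677045 - (-0.012716)·(0.677045 - 0.593000)/(-0.012716 - (0.135458)) = 0.669833; f(u_3) = 0.000221

0.66983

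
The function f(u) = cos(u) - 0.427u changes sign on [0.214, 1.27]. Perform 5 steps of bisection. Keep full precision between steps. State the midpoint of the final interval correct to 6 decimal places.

1.088500

f(0.214000) = 0.885811, f(1.270000) = -0.246009 (opposite signs)
step 1: m = 0.742000, f(m) = 0.420285 > 0 → root in [0.742000, 1.270000]
step 2: m = 1.006000, f(m) = 0.105682 > 0 → root in [1.006000, 1.270000]
step 3: m = 1.138000, f(m) = -0.066515 < 0 → root in [1.006000, 1.138000]
step 4: m = 1.072000, f(m) = 0.020625 > 0 → root in [1.072000, 1.138000]
step 5: m = 1.105000, f(m) = -0.022701 < 0 → root in [1.072000, 1.105000]
Midpoint of [1.072000, 1.105000] = 1.088500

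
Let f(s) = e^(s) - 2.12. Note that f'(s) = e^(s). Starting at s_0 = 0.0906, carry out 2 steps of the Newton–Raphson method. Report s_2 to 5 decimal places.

0.78612

s_0 = 0.090600: f = -1.025169, f' = 1.094831 → s_1 = 0.090600 - (-1.025169)/(1.094831) = 1.026972
s_1 = 1.026972: f = 0.672597, f' = 2.792597 → s_2 = 1.026972 - (0.672597)/(2.792597) = 0.786122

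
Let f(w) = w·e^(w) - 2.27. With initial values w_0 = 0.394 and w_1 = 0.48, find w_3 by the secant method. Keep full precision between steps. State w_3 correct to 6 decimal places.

f(w_0) = -1.685737, f(w_1) = -1.494284
w_2 = 0.480000 - (-1.494284)·(0.480000 - 0.394000)/(-1.494284 - (-1.685737)) = 1.151227; f(w_2) = 1.370264
w_3 = 1.151227 - (1.370264)·(1.151227 - 0.480000)/(1.370264 - (-1.494284)) = 0.830144; f(w_3) = -0.365941

0.830144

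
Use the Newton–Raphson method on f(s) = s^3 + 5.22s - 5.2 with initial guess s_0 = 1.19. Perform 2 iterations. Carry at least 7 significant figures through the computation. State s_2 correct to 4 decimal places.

0.8704

Newton update: s ← s − f(s)/f'(s).
f'(s) = 3s^2 + 5.22
s_0 = 1.190000: f = 2.696959, f' = 9.468300 → s_1 = 1.190000 - (2.696959)/(9.468300) = 0.905159
s_1 = 0.905159: f = 0.266539, f' = 7.677939 → s_2 = 0.905159 - (0.266539)/(7.677939) = 0.870444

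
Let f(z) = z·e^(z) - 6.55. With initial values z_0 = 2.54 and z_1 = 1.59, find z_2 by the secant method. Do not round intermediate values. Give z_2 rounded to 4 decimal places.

f(z_0) = 25.656364, f(z_1) = 1.246961
z_2 = 1.590000 - (1.246961)·(1.590000 - 2.540000)/(1.246961 - (25.656364)) = 1.541469; f(z_2) = 0.650892

1.5415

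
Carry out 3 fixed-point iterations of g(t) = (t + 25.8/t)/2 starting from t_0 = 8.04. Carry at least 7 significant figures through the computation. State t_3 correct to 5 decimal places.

5.07944

t_1 = g(8.040000) = 5.624478
t_2 = g(5.624478) = 5.105785
t_3 = g(5.105785) = 5.079438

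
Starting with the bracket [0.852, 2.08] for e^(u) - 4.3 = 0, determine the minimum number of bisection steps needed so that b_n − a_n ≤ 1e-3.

11

Initial width b − a = 2.08 − 0.852 = 1.228000.
After n steps the width is (b−a)/2^n; need (b−a)/2^n ≤ 1e-3.
So n ≥ log₂(1.228000/1e-3) = log₂(1228.0000) ≈ 10.2621.
Hence n = 11.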